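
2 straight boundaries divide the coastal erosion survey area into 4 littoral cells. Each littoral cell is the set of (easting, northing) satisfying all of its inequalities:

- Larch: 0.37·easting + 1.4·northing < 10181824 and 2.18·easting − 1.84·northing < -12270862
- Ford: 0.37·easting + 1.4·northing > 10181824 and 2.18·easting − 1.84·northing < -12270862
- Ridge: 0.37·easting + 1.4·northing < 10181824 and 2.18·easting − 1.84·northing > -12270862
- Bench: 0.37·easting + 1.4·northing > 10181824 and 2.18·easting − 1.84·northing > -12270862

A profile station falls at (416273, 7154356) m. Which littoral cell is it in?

0.37·416273 + 1.4·7154356 = 10170119.410, which is < 10181824
2.18·416273 − 1.84·7154356 = -12256539.900, which is > -12270862
This sign pattern matches Ridge.

Ridge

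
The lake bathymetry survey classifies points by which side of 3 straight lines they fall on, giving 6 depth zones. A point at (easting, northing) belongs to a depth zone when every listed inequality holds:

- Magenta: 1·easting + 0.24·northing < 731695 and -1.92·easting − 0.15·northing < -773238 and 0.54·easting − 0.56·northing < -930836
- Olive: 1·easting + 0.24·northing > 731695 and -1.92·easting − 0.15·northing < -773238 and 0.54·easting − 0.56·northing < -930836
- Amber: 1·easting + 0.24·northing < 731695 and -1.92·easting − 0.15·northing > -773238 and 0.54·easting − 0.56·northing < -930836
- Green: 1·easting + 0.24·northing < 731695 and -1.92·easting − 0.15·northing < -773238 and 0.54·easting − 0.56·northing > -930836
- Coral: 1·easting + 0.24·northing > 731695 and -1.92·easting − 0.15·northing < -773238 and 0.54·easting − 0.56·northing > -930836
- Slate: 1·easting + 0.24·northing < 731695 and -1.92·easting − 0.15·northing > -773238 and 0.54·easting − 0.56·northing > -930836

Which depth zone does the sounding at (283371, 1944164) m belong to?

Olive

1·283371 + 0.24·1944164 = 749970.360, which is > 731695
-1.92·283371 − 0.15·1944164 = -835696.920, which is < -773238
0.54·283371 − 0.56·1944164 = -935711.500, which is < -930836
This sign pattern matches Olive.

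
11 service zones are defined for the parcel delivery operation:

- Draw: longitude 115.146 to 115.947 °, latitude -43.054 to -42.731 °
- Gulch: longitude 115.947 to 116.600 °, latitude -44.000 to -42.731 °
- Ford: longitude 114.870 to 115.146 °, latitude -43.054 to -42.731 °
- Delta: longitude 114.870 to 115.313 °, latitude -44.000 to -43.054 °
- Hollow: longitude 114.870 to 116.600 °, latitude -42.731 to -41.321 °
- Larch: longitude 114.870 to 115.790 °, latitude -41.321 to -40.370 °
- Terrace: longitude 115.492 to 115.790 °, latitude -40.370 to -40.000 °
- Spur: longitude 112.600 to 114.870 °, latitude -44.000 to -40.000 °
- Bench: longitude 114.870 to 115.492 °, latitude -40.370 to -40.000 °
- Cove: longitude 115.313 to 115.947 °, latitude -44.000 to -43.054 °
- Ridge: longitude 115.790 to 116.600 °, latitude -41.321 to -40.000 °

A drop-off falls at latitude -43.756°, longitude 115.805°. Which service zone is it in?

The point has longitude = 115.805 and latitude = -43.756.
Only Cove satisfies 115.313 ≤ longitude ≤ 115.947 and -44.000 ≤ latitude ≤ -43.054.

Cove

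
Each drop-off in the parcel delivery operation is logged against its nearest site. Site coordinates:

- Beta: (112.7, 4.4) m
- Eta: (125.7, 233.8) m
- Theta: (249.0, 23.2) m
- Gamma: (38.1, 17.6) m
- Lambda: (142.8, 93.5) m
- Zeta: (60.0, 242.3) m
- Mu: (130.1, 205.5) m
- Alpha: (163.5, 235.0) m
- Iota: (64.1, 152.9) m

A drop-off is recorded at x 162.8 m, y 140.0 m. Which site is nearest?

Lambda

Squared distances to each site:
Beta: 20897.370; Eta: 10174.850; Theta: 21072.680; Gamma: 30531.850; Lambda: 2562.250; Zeta: 21033.130; Mu: 5359.540; Alpha: 9025.490; Iota: 9908.100.
Minimum at Lambda.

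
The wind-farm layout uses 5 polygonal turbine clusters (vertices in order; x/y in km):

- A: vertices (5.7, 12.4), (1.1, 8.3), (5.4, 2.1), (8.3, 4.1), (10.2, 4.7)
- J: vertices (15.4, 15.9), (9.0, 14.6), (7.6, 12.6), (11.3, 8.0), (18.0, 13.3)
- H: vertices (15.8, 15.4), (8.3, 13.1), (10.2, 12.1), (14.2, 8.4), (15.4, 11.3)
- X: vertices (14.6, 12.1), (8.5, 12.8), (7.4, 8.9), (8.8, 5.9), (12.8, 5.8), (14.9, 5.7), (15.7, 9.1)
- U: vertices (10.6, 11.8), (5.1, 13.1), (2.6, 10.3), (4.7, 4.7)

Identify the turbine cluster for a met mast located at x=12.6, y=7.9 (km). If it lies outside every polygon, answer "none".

X

Cast a ray rightward from (12.6, 7.9). For each polygon, the edges (by vertex number in listed order) whose endpoints lie on opposite sides of y = 7.9, where each meets that height, and whether that is right or left of the point:
A: 2–3 at x≈1.38 (left), 5–1 at x≈8.33 (left) → 0 crossings.
J: no edge straddles that height → 0 crossings.
H: no edge straddles that height → 0 crossings.
X: 3–4 at x≈7.87 (left), 6–7 at x≈15.42 (right) → 1 crossing.
U: 3–4 at x≈3.50 (left), 4–1 at x≈7.36 (left) → 0 crossings.
Only X has an odd count, so the point is inside X.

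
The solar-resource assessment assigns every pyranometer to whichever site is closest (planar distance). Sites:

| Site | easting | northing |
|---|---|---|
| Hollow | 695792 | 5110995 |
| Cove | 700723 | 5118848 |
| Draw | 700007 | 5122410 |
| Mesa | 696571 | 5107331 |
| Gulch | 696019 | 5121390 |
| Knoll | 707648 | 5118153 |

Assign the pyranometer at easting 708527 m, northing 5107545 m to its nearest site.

Knoll

Squared distances to each site:
Hollow: 174082725.000; Cove: 188660225.000; Draw: 293558625.000; Mesa: 142991732.000; Gulch: 348134089.000; Knoll: 113302305.000.
Minimum at Knoll.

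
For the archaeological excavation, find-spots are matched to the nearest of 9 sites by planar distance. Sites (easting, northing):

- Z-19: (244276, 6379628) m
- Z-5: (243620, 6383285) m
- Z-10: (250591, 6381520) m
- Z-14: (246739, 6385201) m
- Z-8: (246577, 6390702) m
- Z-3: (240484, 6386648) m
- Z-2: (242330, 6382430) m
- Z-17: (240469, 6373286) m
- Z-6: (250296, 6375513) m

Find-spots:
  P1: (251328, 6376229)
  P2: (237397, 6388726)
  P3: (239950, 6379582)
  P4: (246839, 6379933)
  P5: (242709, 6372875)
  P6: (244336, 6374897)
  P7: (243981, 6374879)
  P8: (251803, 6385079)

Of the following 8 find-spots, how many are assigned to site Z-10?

1

P1 → Z-6
P2 → Z-3
P3 → Z-2
P4 → Z-19
P5 → Z-17
P6 → Z-17
P7 → Z-17
P8 → Z-10
1 of the 8 goes to Z-10.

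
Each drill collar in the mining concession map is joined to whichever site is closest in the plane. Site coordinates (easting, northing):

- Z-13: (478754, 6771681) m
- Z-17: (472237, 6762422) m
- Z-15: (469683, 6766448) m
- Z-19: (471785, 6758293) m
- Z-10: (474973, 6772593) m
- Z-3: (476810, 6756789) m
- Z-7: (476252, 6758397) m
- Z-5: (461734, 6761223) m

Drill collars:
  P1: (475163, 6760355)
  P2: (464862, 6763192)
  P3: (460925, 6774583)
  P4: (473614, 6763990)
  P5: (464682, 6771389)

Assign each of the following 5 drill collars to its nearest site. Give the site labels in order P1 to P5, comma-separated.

Z-7, Z-5, Z-15, Z-17, Z-15

P1 → Z-7 (d²=5019685.00)
P2 → Z-5 (d²=13661345.00)
P3 → Z-15 (d²=142880789.00)
P4 → Z-17 (d²=4354753.00)
P5 → Z-15 (d²=49423482.00)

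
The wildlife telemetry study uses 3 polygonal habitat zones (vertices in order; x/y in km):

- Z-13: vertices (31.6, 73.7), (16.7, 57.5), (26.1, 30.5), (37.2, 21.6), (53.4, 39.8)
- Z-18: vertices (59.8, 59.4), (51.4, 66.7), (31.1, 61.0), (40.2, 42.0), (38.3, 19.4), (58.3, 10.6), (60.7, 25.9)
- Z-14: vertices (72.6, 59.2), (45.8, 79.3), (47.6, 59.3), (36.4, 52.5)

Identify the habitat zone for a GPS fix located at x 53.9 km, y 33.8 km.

Cast a ray rightward from (53.9, 33.8). For each polygon, the edges (by vertex number in listed order) whose endpoints lie on opposite sides of y = 33.8, where each meets that height, and whether that is right or left of the point:
Z-13: 2–3 at x≈24.95 (left), 4–5 at x≈48.06 (left) → 0 crossings.
Z-18: 4–5 at x≈39.51 (left), 7–1 at x≈60.49 (right) → 1 crossing.
Z-14: no edge straddles that height → 0 crossings.
Only Z-18 has an odd count, so the point is inside Z-18.

Z-18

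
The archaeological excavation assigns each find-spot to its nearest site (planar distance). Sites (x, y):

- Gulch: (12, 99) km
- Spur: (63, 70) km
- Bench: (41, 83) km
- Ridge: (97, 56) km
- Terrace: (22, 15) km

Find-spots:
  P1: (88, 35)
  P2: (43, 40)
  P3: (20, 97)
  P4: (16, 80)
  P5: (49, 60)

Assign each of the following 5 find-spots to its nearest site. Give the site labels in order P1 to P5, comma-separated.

P1 → Ridge (d²=522.00)
P2 → Terrace (d²=1066.00)
P3 → Gulch (d²=68.00)
P4 → Gulch (d²=377.00)
P5 → Spur (d²=296.00)

Ridge, Terrace, Gulch, Gulch, Spur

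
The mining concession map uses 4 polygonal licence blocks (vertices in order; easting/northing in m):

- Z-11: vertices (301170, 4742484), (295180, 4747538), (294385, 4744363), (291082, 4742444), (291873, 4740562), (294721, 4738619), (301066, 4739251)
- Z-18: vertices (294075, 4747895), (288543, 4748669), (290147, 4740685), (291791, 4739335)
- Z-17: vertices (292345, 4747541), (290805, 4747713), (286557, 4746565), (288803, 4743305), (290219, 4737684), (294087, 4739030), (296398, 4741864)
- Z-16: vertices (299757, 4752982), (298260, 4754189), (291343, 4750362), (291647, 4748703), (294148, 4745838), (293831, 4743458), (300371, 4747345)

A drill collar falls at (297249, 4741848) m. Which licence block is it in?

Cast a ray rightward from (297249, 4741848). For each polygon, the edges (by vertex number in listed order) whose endpoints lie on opposite sides of northing = 4741848, where each meets that height, and whether that is right or left of the point:
Z-11: 4–5 at easting≈291332.5 (left), 7–1 at easting≈301149.5 (right) → 1 crossing.
Z-18: 2–3 at easting≈289913.4 (left), 4–1 at easting≈292461.5 (left) → 0 crossings.
Z-17: 4–5 at easting≈289170.0 (left), 6–7 at easting≈296385.0 (left) → 0 crossings.
Z-16: no edge straddles that height → 0 crossings.
Only Z-11 has an odd count, so the point is inside Z-11.

Z-11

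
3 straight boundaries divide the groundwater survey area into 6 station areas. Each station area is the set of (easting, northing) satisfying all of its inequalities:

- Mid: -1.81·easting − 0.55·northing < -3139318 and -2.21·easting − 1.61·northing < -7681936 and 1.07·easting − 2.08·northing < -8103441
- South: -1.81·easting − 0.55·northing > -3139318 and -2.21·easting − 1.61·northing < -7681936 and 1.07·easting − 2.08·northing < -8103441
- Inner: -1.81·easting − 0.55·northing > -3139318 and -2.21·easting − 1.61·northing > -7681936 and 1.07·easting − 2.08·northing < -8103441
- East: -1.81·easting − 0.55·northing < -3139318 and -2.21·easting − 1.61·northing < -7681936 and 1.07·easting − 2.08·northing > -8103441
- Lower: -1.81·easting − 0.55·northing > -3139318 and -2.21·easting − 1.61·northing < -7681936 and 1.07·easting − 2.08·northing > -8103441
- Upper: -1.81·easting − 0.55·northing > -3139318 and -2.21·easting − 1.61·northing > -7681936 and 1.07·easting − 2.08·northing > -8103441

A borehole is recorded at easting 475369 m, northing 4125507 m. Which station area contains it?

Lower

-1.81·475369 − 0.55·4125507 = -3129446.740, which is > -3139318
-2.21·475369 − 1.61·4125507 = -7692631.760, which is < -7681936
1.07·475369 − 2.08·4125507 = -8072409.730, which is > -8103441
This sign pattern matches Lower.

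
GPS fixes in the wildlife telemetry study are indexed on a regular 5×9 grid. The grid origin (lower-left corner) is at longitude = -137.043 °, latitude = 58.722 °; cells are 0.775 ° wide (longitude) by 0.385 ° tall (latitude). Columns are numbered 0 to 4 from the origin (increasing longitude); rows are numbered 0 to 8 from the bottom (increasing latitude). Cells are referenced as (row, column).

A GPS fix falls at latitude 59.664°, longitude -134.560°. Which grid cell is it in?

(2, 3)

Column index: ⌊(-134.560 − -137.043) / 0.775⌋ = ⌊3.204⌋ = 3
Row offset from origin: ⌊(59.664 − 58.722) / 0.385⌋ = ⌊2.447⌋ = 2 → row 2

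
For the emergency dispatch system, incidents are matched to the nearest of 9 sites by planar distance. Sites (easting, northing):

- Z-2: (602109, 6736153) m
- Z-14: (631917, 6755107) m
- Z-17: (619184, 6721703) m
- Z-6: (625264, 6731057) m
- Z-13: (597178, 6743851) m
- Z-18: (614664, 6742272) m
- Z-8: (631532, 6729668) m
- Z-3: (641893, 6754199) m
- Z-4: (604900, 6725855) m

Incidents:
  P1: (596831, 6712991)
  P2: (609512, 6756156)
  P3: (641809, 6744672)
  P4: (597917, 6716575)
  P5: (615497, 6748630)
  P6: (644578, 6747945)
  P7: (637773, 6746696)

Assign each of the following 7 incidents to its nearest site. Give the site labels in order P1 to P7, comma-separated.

P1 → Z-4 (d²=230591257.00)
P2 → Z-18 (d²=219308560.00)
P3 → Z-3 (d²=90770785.00)
P4 → Z-4 (d²=134880689.00)
P5 → Z-18 (d²=41118053.00)
P6 → Z-3 (d²=46321741.00)
P7 → Z-3 (d²=73269409.00)

Z-4, Z-18, Z-3, Z-4, Z-18, Z-3, Z-3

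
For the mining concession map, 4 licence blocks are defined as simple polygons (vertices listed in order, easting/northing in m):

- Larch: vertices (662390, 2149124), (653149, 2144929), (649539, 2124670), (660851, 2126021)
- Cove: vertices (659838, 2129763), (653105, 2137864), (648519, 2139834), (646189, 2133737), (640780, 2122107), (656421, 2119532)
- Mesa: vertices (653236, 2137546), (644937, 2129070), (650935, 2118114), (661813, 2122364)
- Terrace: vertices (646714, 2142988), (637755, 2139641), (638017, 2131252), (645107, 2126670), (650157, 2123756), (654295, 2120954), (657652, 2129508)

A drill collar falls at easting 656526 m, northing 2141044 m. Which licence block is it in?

Larch

Cast a ray rightward from (656526, 2141044). For each polygon, the edges (by vertex number in listed order) whose endpoints lie on opposite sides of northing = 2141044, where each meets that height, and whether that is right or left of the point:
Larch: 2–3 at easting≈652456.7 (left), 4–1 at easting≈661851.8 (right) → 1 crossing.
Cove: no edge straddles that height → 0 crossings.
Mesa: no edge straddles that height → 0 crossings.
Terrace: 1–2 at easting≈641510.4 (left), 7–1 at easting≈648291.4 (left) → 0 crossings.
Only Larch has an odd count, so the point is inside Larch.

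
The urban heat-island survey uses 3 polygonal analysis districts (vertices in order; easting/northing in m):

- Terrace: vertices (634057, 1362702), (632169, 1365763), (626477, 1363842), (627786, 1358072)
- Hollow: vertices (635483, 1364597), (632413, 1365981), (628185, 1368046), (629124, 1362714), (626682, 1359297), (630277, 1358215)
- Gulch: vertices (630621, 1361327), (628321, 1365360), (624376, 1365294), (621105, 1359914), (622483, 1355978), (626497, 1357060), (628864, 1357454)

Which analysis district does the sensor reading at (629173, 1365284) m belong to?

Hollow

Cast a ray rightward from (629173, 1365284). For each polygon, the edges (by vertex number in listed order) whose endpoints lie on opposite sides of northing = 1365284, where each meets that height, and whether that is right or left of the point:
Terrace: 1–2 at easting≈632464.4 (right), 2–3 at easting≈630749.7 (right) → 2 crossings.
Hollow: 1–2 at easting≈633959.1 (right), 3–4 at easting≈628671.4 (left) → 1 crossing.
Gulch: 1–2 at easting≈628364.3 (left), 3–4 at easting≈624369.9 (left) → 0 crossings.
Only Hollow has an odd count, so the point is inside Hollow.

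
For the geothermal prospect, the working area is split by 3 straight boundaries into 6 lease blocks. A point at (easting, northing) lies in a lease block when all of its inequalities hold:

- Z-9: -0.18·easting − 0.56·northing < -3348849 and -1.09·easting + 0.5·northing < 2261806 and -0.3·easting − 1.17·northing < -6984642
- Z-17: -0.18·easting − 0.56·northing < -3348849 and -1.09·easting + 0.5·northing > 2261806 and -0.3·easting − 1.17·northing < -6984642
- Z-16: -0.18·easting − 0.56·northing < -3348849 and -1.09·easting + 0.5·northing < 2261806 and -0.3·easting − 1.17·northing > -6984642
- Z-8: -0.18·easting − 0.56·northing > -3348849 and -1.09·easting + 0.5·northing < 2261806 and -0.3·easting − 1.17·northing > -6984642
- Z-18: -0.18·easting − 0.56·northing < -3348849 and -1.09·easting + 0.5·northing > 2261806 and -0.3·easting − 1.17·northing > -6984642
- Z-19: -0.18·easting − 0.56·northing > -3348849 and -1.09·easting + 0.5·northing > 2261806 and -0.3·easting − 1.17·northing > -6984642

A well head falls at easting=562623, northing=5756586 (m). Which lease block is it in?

Z-19

-0.18·562623 − 0.56·5756586 = -3324960.300, which is > -3348849
-1.09·562623 + 0.5·5756586 = 2265033.930, which is > 2261806
-0.3·562623 − 1.17·5756586 = -6903992.520, which is > -6984642
This sign pattern matches Z-19.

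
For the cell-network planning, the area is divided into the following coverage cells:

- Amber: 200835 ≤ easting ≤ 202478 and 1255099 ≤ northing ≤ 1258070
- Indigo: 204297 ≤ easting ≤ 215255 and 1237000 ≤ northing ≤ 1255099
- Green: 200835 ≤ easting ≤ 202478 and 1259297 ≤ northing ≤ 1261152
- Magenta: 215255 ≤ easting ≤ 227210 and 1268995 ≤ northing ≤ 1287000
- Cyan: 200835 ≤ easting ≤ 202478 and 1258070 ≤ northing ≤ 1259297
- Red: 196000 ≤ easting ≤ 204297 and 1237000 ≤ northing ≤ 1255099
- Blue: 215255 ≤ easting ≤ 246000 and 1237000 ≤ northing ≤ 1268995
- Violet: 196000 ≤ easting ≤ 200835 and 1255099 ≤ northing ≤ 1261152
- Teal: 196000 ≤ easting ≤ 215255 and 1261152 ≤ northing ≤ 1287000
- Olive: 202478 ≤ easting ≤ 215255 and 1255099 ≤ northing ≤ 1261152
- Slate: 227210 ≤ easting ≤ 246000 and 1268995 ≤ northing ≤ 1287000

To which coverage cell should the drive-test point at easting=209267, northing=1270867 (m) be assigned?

Teal

The point has easting = 209267 and northing = 1270867.
Only Teal satisfies 196000 ≤ easting ≤ 215255 and 1261152 ≤ northing ≤ 1287000.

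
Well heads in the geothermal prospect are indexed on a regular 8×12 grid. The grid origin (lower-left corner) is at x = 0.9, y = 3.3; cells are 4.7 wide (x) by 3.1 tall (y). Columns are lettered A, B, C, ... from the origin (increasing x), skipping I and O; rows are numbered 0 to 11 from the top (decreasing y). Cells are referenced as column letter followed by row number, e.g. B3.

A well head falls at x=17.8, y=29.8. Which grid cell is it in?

D3

Column index: ⌊(17.8 − 0.9) / 4.7⌋ = ⌊3.596⌋ = 3 → column D
Row offset from origin: ⌊(29.8 − 3.3) / 3.1⌋ = ⌊8.548⌋ = 8 → row 3 (counted from top)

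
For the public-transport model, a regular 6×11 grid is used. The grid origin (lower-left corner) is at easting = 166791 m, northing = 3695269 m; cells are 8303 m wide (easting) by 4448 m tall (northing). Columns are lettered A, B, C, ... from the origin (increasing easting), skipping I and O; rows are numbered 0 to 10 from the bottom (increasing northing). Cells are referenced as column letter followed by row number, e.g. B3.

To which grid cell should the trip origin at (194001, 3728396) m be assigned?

Column index: ⌊(194001 − 166791) / 8303⌋ = ⌊3.277⌋ = 3 → column D
Row offset from origin: ⌊(3728396 − 3695269) / 4448⌋ = ⌊7.448⌋ = 7 → row 7

D7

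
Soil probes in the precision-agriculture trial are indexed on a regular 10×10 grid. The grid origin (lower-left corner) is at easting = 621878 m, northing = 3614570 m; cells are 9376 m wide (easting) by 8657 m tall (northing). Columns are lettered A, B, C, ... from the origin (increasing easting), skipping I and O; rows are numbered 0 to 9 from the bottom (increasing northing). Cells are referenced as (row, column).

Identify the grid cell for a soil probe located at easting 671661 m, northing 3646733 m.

Column index: ⌊(671661 − 621878) / 9376⌋ = ⌊5.310⌋ = 5 → column F
Row offset from origin: ⌊(3646733 − 3614570) / 8657⌋ = ⌊3.715⌋ = 3 → row 3

(3, F)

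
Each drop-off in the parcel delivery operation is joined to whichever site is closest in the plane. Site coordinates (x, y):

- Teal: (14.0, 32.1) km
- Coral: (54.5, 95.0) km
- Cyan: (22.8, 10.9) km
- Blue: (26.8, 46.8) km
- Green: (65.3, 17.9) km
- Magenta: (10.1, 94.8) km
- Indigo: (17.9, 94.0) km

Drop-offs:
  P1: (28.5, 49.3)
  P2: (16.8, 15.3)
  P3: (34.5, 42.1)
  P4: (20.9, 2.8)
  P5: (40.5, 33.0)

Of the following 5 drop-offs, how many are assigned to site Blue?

3

P1 → Blue
P2 → Cyan
P3 → Blue
P4 → Cyan
P5 → Blue
3 of the 5 go to Blue.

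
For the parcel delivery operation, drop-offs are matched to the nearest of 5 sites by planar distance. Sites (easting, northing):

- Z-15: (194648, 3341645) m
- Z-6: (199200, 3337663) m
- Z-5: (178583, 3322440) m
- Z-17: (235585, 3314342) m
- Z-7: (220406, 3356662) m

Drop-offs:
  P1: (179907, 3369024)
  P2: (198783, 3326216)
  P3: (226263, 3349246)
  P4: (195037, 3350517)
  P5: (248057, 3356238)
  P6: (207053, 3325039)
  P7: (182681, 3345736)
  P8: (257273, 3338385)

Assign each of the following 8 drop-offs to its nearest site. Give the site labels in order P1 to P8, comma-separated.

Z-15, Z-6, Z-7, Z-15, Z-7, Z-6, Z-15, Z-17

P1 → Z-15 (d²=966906722.00)
P2 → Z-6 (d²=131207698.00)
P3 → Z-7 (d²=89301505.00)
P4 → Z-15 (d²=78863705.00)
P5 → Z-7 (d²=764757577.00)
P6 → Z-6 (d²=221034985.00)
P7 → Z-15 (d²=159945370.00)
P8 → Z-17 (d²=1048435193.00)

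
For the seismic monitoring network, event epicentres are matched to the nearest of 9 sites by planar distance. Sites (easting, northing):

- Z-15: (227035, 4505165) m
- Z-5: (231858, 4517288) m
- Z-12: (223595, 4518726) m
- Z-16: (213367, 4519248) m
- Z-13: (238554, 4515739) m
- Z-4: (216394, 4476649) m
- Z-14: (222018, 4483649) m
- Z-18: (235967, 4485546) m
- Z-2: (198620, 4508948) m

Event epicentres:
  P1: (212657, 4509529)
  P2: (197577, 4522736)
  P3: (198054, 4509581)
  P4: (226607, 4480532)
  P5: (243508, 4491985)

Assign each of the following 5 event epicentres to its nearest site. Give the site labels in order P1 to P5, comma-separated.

Z-16, Z-2, Z-2, Z-14, Z-18

P1 → Z-16 (d²=94963061.00)
P2 → Z-2 (d²=191196793.00)
P3 → Z-2 (d²=721045.00)
P4 → Z-14 (d²=30774610.00)
P5 → Z-18 (d²=98327402.00)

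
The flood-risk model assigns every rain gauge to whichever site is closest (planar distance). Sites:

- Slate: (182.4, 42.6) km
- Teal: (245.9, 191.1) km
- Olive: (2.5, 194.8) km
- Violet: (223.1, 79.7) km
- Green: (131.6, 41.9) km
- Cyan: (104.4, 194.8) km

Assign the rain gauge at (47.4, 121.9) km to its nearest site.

Olive

Squared distances to each site:
Slate: 24513.490; Teal: 44190.890; Olive: 7330.420; Violet: 32651.330; Green: 13489.640; Cyan: 8563.410.
Minimum at Olive.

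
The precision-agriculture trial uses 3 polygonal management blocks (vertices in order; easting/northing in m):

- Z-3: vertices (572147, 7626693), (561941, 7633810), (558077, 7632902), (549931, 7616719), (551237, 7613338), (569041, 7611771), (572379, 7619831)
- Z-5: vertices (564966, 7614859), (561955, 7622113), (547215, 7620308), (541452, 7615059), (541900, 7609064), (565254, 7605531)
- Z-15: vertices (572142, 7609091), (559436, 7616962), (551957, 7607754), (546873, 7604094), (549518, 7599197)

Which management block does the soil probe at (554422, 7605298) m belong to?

Cast a ray rightward from (554422, 7605298). For each polygon, the edges (by vertex number in listed order) whose endpoints lie on opposite sides of northing = 7605298, where each meets that height, and whether that is right or left of the point:
Z-3: no edge straddles that height → 0 crossings.
Z-5: no edge straddles that height → 0 crossings.
Z-15: 3–4 at easting≈548545.4 (left), 5–1 at easting≈563468.8 (right) → 1 crossing.
Only Z-15 has an odd count, so the point is inside Z-15.

Z-15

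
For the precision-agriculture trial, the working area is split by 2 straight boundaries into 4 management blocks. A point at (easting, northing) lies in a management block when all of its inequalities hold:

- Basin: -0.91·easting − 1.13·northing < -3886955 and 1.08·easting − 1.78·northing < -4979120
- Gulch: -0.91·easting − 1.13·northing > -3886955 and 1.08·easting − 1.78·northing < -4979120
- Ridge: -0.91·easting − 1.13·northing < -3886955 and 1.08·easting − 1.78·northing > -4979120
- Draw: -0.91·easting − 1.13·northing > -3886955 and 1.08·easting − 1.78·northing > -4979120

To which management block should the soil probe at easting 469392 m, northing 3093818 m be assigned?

Basin

-0.91·469392 − 1.13·3093818 = -3923161.060, which is < -3886955
1.08·469392 − 1.78·3093818 = -5000052.680, which is < -4979120
This sign pattern matches Basin.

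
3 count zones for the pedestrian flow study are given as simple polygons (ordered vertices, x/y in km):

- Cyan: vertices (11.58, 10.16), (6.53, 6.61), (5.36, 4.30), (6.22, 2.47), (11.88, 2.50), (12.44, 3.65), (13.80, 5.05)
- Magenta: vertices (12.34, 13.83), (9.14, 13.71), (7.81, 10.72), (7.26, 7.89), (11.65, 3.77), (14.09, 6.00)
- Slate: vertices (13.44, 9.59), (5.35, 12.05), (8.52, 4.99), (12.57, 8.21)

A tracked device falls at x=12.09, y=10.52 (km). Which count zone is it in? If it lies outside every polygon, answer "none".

Cast a ray rightward from (12.09, 10.52). For each polygon, the edges (by vertex number in listed order) whose endpoints lie on opposite sides of y = 10.52, where each meets that height, and whether that is right or left of the point:
Cyan: no edge straddles that height → 0 crossings.
Magenta: 3–4 at x≈7.771 (left), 6–1 at x≈13.080 (right) → 1 crossing.
Slate: 1–2 at x≈10.382 (left), 2–3 at x≈6.037 (left) → 0 crossings.
Only Magenta has an odd count, so the point is inside Magenta.

Magenta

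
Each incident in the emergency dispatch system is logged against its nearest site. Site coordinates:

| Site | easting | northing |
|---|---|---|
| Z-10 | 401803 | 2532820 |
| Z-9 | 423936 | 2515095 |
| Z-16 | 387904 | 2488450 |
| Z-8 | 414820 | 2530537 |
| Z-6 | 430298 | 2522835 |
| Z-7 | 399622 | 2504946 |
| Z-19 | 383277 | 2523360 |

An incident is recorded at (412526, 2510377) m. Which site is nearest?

Squared distances to each site:
Z-10: 618670978.000; Z-9: 152447624.000; Z-16: 1087036213.000; Z-8: 411688036.000; Z-6: 471045748.000; Z-7: 196008977.000; Z-19: 1024062290.000.
Minimum at Z-9.

Z-9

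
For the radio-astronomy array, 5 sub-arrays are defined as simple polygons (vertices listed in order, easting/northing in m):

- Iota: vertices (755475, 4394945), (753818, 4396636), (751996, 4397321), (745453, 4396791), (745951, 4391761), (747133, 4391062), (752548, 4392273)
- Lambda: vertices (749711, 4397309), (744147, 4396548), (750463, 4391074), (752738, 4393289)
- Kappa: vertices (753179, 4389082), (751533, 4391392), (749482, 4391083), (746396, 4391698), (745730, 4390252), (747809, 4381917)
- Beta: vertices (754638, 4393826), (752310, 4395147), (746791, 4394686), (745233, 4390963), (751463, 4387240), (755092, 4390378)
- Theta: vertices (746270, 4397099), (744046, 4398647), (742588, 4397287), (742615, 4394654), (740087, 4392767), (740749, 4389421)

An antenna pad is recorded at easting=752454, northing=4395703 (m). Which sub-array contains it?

Iota

Cast a ray rightward from (752454, 4395703). For each polygon, the edges (by vertex number in listed order) whose endpoints lie on opposite sides of northing = 4395703, where each meets that height, and whether that is right or left of the point:
Iota: 1–2 at easting≈754732.2 (right), 4–5 at easting≈745560.7 (left) → 1 crossing.
Lambda: 2–3 at easting≈745122.0 (left), 4–1 at easting≈750920.3 (left) → 0 crossings.
Kappa: no edge straddles that height → 0 crossings.
Beta: no edge straddles that height → 0 crossings.
Theta: 3–4 at easting≈742604.2 (left), 6–1 at easting≈745266.2 (left) → 0 crossings.
Only Iota has an odd count, so the point is inside Iota.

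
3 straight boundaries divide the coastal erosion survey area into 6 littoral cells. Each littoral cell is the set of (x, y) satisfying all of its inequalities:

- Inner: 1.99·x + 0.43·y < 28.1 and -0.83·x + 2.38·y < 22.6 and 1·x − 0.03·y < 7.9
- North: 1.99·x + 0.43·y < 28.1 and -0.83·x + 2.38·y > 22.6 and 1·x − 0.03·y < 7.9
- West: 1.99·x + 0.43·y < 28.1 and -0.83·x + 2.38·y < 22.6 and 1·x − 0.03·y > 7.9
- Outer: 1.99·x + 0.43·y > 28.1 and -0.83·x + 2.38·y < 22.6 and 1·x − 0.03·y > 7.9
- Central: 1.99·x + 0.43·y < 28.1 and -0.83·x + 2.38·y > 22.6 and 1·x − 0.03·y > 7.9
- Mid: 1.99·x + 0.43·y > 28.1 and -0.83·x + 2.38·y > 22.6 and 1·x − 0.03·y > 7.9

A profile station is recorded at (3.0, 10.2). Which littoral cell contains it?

Inner

1.99·3.0 + 0.43·10.2 = 10.356, which is < 28.1
-0.83·3.0 + 2.38·10.2 = 21.786, which is < 22.6
1·3.0 − 0.03·10.2 = 2.694, which is < 7.9
This sign pattern matches Inner.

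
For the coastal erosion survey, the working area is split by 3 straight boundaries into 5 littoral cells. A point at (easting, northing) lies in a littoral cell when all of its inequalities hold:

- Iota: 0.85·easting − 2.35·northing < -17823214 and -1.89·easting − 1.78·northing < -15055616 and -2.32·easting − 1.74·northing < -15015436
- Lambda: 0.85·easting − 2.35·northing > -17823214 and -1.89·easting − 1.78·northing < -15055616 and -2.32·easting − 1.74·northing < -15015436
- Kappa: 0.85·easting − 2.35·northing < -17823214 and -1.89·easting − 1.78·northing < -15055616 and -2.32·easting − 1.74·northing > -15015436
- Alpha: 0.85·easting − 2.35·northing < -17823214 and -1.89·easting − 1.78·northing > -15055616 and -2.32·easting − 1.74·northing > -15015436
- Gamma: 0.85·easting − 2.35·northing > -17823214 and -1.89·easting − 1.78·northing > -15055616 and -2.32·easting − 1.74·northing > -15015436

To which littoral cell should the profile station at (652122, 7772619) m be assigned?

0.85·652122 − 2.35·7772619 = -17711350.950, which is > -17823214
-1.89·652122 − 1.78·7772619 = -15067772.400, which is < -15055616
-2.32·652122 − 1.74·7772619 = -15037280.100, which is < -15015436
This sign pattern matches Lambda.

Lambda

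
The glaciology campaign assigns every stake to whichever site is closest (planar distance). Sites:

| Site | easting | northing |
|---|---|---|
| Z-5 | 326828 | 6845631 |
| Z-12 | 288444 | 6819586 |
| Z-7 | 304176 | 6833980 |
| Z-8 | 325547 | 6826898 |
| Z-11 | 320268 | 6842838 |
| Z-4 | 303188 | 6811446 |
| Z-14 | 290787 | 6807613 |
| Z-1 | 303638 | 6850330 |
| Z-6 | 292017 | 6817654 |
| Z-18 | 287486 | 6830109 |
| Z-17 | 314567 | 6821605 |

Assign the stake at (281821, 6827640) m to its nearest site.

Z-18

Squared distances to each site:
Z-5: 2349306130.000; Z-12: 108731045.000; Z-7: 539941625.000; Z-8: 1912513640.000; Z-11: 1709151013.000; Z-4: 718794325.000; Z-14: 481469885.000; Z-1: 990817589.000; Z-6: 203678612.000; Z-18: 38188186.000; Z-17: 1108721741.000.
Minimum at Z-18.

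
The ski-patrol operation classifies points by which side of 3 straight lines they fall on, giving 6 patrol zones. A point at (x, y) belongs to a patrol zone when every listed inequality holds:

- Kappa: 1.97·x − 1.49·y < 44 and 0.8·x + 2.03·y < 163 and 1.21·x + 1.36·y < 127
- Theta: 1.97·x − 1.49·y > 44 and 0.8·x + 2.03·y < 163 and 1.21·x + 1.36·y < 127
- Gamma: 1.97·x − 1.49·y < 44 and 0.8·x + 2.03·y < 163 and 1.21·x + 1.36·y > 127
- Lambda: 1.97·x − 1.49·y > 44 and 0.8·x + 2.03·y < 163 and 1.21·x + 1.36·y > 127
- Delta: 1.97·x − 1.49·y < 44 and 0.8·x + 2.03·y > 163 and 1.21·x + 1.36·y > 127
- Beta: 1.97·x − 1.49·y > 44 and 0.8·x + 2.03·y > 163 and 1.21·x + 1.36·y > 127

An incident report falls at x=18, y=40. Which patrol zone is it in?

1.97·18 − 1.49·40 = -24.140, which is < 44
0.8·18 + 2.03·40 = 95.600, which is < 163
1.21·18 + 1.36·40 = 76.180, which is < 127
This sign pattern matches Kappa.

Kappa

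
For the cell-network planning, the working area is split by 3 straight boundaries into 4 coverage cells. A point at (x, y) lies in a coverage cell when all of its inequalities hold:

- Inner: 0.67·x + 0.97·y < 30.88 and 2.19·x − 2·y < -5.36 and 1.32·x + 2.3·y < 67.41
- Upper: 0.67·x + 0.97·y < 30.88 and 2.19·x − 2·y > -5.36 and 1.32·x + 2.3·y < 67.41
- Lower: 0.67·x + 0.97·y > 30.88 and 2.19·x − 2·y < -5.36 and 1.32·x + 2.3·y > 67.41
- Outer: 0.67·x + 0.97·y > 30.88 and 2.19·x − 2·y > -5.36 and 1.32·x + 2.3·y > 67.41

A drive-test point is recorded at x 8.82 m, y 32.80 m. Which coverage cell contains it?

0.67·8.82 + 0.97·32.80 = 37.725, which is > 30.88
2.19·8.82 − 2·32.80 = -46.284, which is < -5.36
1.32·8.82 + 2.3·32.80 = 87.082, which is > 67.41
This sign pattern matches Lower.

Lower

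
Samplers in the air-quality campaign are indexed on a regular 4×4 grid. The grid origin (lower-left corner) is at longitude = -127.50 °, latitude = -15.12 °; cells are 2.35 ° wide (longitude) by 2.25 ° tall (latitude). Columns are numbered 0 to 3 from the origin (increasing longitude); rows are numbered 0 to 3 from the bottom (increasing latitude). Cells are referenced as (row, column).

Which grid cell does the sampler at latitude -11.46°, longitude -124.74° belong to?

(1, 1)

Column index: ⌊(-124.74 − -127.50) / 2.35⌋ = ⌊1.174⌋ = 1
Row offset from origin: ⌊(-11.46 − -15.12) / 2.25⌋ = ⌊1.627⌋ = 1 → row 1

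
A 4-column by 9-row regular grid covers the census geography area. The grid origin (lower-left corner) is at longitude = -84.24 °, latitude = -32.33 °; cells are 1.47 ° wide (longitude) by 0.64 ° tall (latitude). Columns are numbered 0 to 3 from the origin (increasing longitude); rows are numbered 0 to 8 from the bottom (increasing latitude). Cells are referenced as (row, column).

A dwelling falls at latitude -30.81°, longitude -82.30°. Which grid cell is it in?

(2, 1)

Column index: ⌊(-82.30 − -84.24) / 1.47⌋ = ⌊1.320⌋ = 1
Row offset from origin: ⌊(-30.81 − -32.33) / 0.64⌋ = ⌊2.375⌋ = 2 → row 2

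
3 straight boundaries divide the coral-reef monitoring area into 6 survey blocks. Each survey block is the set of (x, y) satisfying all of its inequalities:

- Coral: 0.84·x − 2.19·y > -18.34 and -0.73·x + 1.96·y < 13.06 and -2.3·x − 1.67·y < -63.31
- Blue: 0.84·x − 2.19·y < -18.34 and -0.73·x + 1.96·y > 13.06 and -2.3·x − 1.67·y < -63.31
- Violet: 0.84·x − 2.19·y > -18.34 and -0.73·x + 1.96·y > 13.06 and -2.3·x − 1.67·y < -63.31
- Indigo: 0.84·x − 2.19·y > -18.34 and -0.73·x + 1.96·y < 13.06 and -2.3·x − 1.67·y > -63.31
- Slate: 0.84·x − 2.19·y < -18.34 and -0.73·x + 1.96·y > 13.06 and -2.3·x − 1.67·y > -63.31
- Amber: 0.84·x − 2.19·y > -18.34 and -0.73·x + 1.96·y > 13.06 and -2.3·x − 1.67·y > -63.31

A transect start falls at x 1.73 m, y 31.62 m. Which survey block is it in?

Slate

0.84·1.73 − 2.19·31.62 = -67.795, which is < -18.34
-0.73·1.73 + 1.96·31.62 = 60.712, which is > 13.06
-2.3·1.73 − 1.67·31.62 = -56.784, which is > -63.31
This sign pattern matches Slate.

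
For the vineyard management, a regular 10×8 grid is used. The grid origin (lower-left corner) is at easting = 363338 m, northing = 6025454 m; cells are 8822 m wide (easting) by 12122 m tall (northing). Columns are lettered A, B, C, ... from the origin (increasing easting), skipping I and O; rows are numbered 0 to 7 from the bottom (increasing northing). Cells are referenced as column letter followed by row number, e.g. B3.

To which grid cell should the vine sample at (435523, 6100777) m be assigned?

J6

Column index: ⌊(435523 − 363338) / 8822⌋ = ⌊8.182⌋ = 8 → column J
Row offset from origin: ⌊(6100777 − 6025454) / 12122⌋ = ⌊6.214⌋ = 6 → row 6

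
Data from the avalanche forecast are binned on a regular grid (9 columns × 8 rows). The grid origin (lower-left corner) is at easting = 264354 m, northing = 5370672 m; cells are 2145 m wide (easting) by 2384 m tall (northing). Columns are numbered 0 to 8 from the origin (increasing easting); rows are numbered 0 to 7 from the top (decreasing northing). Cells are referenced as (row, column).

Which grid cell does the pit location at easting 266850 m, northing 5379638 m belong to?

Column index: ⌊(266850 − 264354) / 2145⌋ = ⌊1.164⌋ = 1
Row offset from origin: ⌊(5379638 − 5370672) / 2384⌋ = ⌊3.761⌋ = 3 → row 4 (counted from top)

(4, 1)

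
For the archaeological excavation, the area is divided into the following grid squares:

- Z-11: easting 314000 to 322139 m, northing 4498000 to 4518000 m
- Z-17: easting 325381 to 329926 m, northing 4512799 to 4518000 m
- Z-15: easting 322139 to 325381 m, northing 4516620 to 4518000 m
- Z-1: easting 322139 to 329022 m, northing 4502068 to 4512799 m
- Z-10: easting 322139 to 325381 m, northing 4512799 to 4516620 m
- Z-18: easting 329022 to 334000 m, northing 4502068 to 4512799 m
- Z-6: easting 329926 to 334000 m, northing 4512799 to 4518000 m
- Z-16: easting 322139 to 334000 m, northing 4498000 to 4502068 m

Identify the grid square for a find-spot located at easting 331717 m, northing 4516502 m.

The point has easting = 331717 and northing = 4516502.
Only Z-6 satisfies 329926 ≤ easting ≤ 334000 and 4512799 ≤ northing ≤ 4518000.

Z-6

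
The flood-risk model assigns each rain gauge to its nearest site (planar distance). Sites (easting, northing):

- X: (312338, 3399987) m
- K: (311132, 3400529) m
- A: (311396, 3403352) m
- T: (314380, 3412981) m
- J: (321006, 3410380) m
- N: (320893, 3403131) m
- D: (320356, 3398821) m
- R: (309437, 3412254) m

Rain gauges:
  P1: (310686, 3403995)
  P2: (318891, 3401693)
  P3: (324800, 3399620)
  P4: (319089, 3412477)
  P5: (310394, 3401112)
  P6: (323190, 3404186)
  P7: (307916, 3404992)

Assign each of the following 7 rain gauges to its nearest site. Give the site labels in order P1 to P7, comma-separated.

P1 → A (d²=917549.00)
P2 → N (d²=6075848.00)
P3 → D (d²=20387537.00)
P4 → J (d²=8072298.00)
P5 → K (d²=884533.00)
P6 → N (d²=6389234.00)
P7 → A (d²=14800000.00)

A, N, D, J, K, N, A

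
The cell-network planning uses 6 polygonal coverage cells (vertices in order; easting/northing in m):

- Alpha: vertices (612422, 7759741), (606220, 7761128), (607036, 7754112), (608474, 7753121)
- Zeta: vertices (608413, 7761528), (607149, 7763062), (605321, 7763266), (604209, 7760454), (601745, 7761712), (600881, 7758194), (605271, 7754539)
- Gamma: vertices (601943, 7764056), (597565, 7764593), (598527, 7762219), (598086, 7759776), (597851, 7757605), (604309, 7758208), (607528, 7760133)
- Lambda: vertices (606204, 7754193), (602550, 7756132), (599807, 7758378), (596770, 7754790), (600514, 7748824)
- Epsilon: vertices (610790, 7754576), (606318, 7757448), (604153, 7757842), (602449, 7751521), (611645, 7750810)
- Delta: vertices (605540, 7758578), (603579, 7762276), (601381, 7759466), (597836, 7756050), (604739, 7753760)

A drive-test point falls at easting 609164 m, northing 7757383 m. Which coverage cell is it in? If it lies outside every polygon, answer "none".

Alpha

Cast a ray rightward from (609164, 7757383). For each polygon, the edges (by vertex number in listed order) whose endpoints lie on opposite sides of northing = 7757383, where each meets that height, and whether that is right or left of the point:
Alpha: 2–3 at easting≈606655.6 (left), 4–1 at easting≈611015.7 (right) → 1 crossing.
Zeta: 6–7 at easting≈601855.1 (left), 7–1 at easting≈606549.6 (left) → 0 crossings.
Gamma: no edge straddles that height → 0 crossings.
Lambda: 2–3 at easting≈601022.2 (left), 3–4 at easting≈598964.8 (left) → 0 crossings.
Epsilon: 1–2 at easting≈606419.2 (left), 3–4 at easting≈604029.3 (left) → 0 crossings.
Delta: 3–4 at easting≈599219.3 (left), 5–1 at easting≈605341.3 (left) → 0 crossings.
Only Alpha has an odd count, so the point is inside Alpha.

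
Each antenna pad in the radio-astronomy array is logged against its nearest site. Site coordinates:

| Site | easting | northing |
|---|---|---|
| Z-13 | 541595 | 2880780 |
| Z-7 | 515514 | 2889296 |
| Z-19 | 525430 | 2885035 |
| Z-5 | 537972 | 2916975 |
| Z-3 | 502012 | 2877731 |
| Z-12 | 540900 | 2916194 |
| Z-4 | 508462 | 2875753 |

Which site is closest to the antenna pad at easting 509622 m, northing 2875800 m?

Squared distances to each site:
Z-13: 1047073129.000; Z-7: 216857680.000; Z-19: 335178089.000; Z-5: 2499103125.000; Z-3: 61640861.000; Z-12: 2609988520.000; Z-4: 1347809.000.
Minimum at Z-4.

Z-4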